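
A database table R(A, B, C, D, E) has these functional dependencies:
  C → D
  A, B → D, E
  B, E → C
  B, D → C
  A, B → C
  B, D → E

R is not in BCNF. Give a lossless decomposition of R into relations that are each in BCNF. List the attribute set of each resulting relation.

{A, B, E}; {B, C, E}; {C, D}

Candidate key of the original relation: {A, B}.
{A, B, C, D, E}: {C} determines {C, D} here but is not a superkey — split on C → D, giving {C, D} and {A, B, C, E}.
{C, D} is in BCNF.
{A, B, C, E}: {B, E} determines {B, C, E} here but is not a superkey — split on B, E → C, giving {B, C, E} and {A, B, E}.
{B, C, E} is in BCNF.
{A, B, E} is in BCNF.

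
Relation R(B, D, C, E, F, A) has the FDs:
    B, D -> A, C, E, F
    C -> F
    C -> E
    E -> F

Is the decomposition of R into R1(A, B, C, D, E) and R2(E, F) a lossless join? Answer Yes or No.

The shared attributes are {E} and {E}⁺ = {E, F}.
This includes all of R2, so the common attributes are a superkey of R2 — the join is lossless.

Yes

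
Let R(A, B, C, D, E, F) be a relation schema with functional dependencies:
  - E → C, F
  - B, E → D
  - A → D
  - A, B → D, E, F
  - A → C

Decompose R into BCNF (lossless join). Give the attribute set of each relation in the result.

Candidate key of the original relation: {A, B}.
Within {A, B, C, D, E, F}: {E}⁺ ∩ {A, B, C, D, E, F} = {C, E, F}, not the whole set, so E → C, F violates BCNF; decompose into {C, E, F} and {A, B, D, E}.
{C, E, F} is in BCNF.
Within {A, B, D, E}: {B, E}⁺ ∩ {A, B, D, E} = {B, D, E}, not the whole set, so B, E → D violates BCNF; decompose into {B, D, E} and {A, B, E}.
{B, D, E} is in BCNF.
{A, B, E} is in BCNF.

{A, B, E}; {B, D, E}; {C, E, F}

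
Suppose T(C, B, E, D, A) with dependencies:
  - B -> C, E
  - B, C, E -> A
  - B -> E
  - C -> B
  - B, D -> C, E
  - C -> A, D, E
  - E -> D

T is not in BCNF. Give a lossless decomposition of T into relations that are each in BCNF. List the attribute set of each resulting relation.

{A, B, C, E}; {D, E}

Candidate keys of the original relation: {B}, {C}.
{A, B, C, D, E}: {E} determines {D, E} here but is not a superkey — split on E -> D, giving {D, E} and {A, B, C, E}.
{D, E} has no BCNF violation.
{A, B, C, E} has no BCNF violation.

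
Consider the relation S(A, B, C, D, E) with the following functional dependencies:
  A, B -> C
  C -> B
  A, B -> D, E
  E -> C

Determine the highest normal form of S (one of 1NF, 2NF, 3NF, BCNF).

3NF

Candidate keys: {A, B}, {A, C}, {A, E}. Prime attributes: {A, B, C, E}.
C -> B breaks BCNF: {C}⁺ = {B, C}, so {C} is not a superkey.
But every attribute on its right side ({B}) is prime, and the same holds for every other non-superkey FD, so 3NF still holds.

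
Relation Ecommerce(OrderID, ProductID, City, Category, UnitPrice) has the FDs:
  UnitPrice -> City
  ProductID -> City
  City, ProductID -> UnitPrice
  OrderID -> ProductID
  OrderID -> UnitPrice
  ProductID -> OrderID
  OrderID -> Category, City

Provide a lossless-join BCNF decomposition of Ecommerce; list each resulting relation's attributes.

Candidate keys of the original relation: {OrderID}, {ProductID}.
{Category, City, OrderID, ProductID, UnitPrice}: {UnitPrice} determines {City, UnitPrice} here but is not a superkey — split on UnitPrice -> City, giving {City, UnitPrice} and {Category, OrderID, ProductID, UnitPrice}.
{City, UnitPrice}: every determinant is a superkey — BCNF.
{Category, OrderID, ProductID, UnitPrice}: every determinant is a superkey — BCNF.

{Category, OrderID, ProductID, UnitPrice}; {City, UnitPrice}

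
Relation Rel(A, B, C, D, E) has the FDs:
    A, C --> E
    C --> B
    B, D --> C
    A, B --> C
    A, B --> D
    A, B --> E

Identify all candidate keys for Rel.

{A, B}, {A, C}

No FD produces {A}, so it must be in every candidate key.
{A, B} is a candidate key since {A, B}⁺ = {A, B, C, D, E} covers every attribute.
{A, C} is a candidate key since {A, C}⁺ = {A, B, C, D, E} covers every attribute.
These are minimal and exhaustive — every other superkey contains one of them.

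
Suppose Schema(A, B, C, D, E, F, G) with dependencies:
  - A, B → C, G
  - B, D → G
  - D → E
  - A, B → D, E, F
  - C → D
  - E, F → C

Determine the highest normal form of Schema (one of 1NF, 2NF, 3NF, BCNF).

Candidate key: {A, B}. Prime attributes: {A, B}.
B, D → G: {B, D}⁺ = {B, D, E, G}, which is not all of the attributes, so the left side is not a superkey — BCNF is violated.
B, D → G has non-prime {G} on the right and a non-superkey on the left, so 3NF fails.
No non-prime attribute depends on a proper subset of any candidate key, so 2NF holds.

2NF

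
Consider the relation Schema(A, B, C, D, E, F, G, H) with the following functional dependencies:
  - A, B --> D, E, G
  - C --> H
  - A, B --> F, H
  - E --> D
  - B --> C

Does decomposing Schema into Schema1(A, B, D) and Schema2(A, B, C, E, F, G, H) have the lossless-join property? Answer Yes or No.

Yes

Common attributes: {A, B}; their closure is {A, B, C, D, E, F, G, H}.
Since Schema1 ⊆ {A, B, C, D, E, F, G, H}, the intersection is a superkey of Schema1; the decomposition is lossless.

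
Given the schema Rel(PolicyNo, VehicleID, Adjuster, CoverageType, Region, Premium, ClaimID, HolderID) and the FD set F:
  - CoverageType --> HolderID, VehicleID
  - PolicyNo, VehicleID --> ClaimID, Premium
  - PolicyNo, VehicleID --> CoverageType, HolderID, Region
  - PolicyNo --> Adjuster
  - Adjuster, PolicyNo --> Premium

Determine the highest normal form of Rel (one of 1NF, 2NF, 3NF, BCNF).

1NF

Candidate keys: {CoverageType, PolicyNo}, {PolicyNo, VehicleID}. Prime attributes: {CoverageType, PolicyNo, VehicleID}.
For CoverageType --> HolderID, VehicleID we have {CoverageType}⁺ = {CoverageType, HolderID, VehicleID}; {CoverageType} is not a superkey, so BCNF fails.
CoverageType --> HolderID, VehicleID determines the non-prime attribute {HolderID} from a non-superkey — 3NF is violated.
{CoverageType} is a proper subset of the key {CoverageType, PolicyNo}, and {CoverageType}⁺ contains the non-prime attribute {HolderID} — a partial dependency, so 2NF is violated.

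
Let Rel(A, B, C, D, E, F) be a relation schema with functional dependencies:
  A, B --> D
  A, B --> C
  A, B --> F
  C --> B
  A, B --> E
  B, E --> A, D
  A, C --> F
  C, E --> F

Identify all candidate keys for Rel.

{A, B} is a candidate key since {A, B}⁺ = {A, B, C, D, E, F} covers every attribute.
{A, C} is a candidate key since {A, C}⁺ = {A, B, C, D, E, F} covers every attribute.
{B, E} is a candidate key since {B, E}⁺ = {A, B, C, D, E, F} covers every attribute.
{C, E} is a candidate key since {C, E}⁺ = {A, B, C, D, E, F} covers every attribute.
Any other superkey properly contains one of these, so there are no further candidate keys.

{A, B}, {A, C}, {B, E}, {C, E}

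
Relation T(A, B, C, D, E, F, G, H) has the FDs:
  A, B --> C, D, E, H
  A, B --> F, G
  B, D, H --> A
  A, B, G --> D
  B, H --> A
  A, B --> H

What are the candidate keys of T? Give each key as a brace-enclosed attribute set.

{B} never appears on the right of any FD, so every key must include it.
{A, B} is a candidate key since {A, B}⁺ = {A, B, C, D, E, F, G, H} covers every attribute.
{B, H} is a candidate key since {B, H}⁺ = {A, B, C, D, E, F, G, H} covers every attribute.
No proper subset of any of these is a key, and no other minimal superkey exists.

{A, B}, {B, H}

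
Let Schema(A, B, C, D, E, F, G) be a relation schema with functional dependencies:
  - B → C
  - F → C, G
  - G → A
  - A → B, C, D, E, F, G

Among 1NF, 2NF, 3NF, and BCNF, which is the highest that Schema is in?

2NF

Candidate keys: {A}, {F}, {G}. Prime attributes: {A, F, G}.
B → C: {B}⁺ = {B, C}, which is not all of the attributes, so the left side is not a superkey — BCNF is violated.
B → C has non-prime {C} on the right and a non-superkey on the left, so 3NF fails.
Every candidate key is a single attribute, so no partial dependency is possible; 2NF holds.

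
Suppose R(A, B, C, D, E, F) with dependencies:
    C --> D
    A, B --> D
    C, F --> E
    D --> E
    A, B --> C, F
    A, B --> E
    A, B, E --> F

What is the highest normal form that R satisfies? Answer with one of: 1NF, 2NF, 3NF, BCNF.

2NF

Candidate key: {A, B}. Prime attributes: {A, B}.
C --> D breaks BCNF: {C}⁺ = {C, D, E}, so {C} is not a superkey.
Because {D} is non-prime and the left side of C --> D is not a superkey, the relation is not in 3NF.
No proper subset of a key has a non-prime attribute in its closure, so there is no partial dependency; 2NF holds.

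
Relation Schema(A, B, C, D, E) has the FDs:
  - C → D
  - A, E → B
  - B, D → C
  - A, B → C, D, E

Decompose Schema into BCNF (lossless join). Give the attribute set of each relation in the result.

{A, B, C, E}; {C, D}

Candidate keys of the original relation: {A, B}, {A, E}.
In {A, B, C, D, E}, {C} is not a superkey ({C}⁺ restricted to this set is {C, D}), so split on C → D into {C, D} and {A, B, C, E}.
{C, D} is in BCNF.
{A, B, C, E} is in BCNF.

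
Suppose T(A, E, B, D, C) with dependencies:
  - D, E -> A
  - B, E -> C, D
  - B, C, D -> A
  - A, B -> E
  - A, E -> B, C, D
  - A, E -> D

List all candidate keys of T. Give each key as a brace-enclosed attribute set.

Closure of {A, B} is {A, B, C, D, E}, the whole schema; {A, B} is a candidate key.
Closure of {A, E} is {A, B, C, D, E}, the whole schema; {A, E} is a candidate key.
Closure of {B, E} is {A, B, C, D, E}, the whole schema; {B, E} is a candidate key.
Closure of {D, E} is {A, B, C, D, E}, the whole schema; {D, E} is a candidate key.
Closure of {B, C, D} is {A, B, C, D, E}, the whole schema; {B, C, D} is a candidate key.
Any other superkey properly contains one of these, so there are no further candidate keys.

{A, B}, {A, E}, {B, C, D}, {B, E}, {D, E}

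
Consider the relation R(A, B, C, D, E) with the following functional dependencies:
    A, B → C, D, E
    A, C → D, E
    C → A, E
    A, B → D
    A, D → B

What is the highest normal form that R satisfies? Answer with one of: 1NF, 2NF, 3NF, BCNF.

BCNF

Candidate keys: {A, B}, {A, D}, {C}. Prime attributes: {A, B, C, D}.
Every FD has a superkey on the left, so the relation is in BCNF.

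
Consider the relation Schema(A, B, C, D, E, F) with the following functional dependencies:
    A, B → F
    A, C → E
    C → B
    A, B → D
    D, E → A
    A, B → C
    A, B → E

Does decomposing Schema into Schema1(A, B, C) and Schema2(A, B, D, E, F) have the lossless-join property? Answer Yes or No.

Common attributes: {A, B}; their closure is {A, B, C, D, E, F}.
Schema1 is contained in that closure, so Schema1 ∩ Schema2 → Schema1 holds and the join is lossless.

Yes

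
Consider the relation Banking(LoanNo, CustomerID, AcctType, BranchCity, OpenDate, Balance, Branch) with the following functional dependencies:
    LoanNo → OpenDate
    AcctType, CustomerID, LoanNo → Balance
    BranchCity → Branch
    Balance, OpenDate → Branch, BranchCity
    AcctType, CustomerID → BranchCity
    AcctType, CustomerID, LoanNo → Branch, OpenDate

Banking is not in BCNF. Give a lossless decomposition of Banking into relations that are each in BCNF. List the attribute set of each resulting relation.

Candidate key of the original relation: {AcctType, CustomerID, LoanNo}.
{AcctType, Balance, Branch, BranchCity, CustomerID, LoanNo, OpenDate}: {LoanNo} determines {LoanNo, OpenDate} here but is not a superkey — split on LoanNo → OpenDate, giving {LoanNo, OpenDate} and {AcctType, Balance, Branch, BranchCity, CustomerID, LoanNo}.
{LoanNo, OpenDate} is in BCNF.
{AcctType, Balance, Branch, BranchCity, CustomerID, LoanNo}: {BranchCity} determines {Branch, BranchCity} here but is not a superkey — split on BranchCity → Branch, giving {Branch, BranchCity} and {AcctType, Balance, BranchCity, CustomerID, LoanNo}.
{Branch, BranchCity} is in BCNF.
{AcctType, Balance, BranchCity, CustomerID, LoanNo}: {AcctType, CustomerID} determines {AcctType, BranchCity, CustomerID} here but is not a superkey — split on AcctType, CustomerID → BranchCity, giving {AcctType, BranchCity, CustomerID} and {AcctType, Balance, CustomerID, LoanNo}.
{AcctType, BranchCity, CustomerID} is in BCNF.
{AcctType, Balance, CustomerID, LoanNo} is in BCNF.

{AcctType, Balance, CustomerID, LoanNo}; {AcctType, BranchCity, CustomerID}; {Branch, BranchCity}; {LoanNo, OpenDate}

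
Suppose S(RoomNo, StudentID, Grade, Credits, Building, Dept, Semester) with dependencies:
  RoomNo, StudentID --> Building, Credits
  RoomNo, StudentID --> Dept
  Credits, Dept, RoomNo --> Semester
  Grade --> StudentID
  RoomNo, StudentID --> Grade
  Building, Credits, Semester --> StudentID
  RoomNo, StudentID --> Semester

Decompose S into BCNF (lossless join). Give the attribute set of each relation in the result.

{Building, Credits, Dept, Grade, RoomNo}; {Credits, Dept, RoomNo, Semester}; {Grade, StudentID}

Candidate keys of the original relation: {Building, Credits, Dept, RoomNo}, {Building, Credits, RoomNo, Semester}, {Grade, RoomNo}, {RoomNo, StudentID}.
Within {Building, Credits, Dept, Grade, RoomNo, Semester, StudentID}: {Credits, Dept, RoomNo}⁺ ∩ {Building, Credits, Dept, Grade, RoomNo, Semester, StudentID} = {Credits, Dept, RoomNo, Semester}, not the whole set, so Credits, Dept, RoomNo --> Semester violates BCNF; decompose into {Credits, Dept, RoomNo, Semester} and {Building, Credits, Dept, Grade, RoomNo, StudentID}.
{Credits, Dept, RoomNo, Semester}: every determinant is a superkey — BCNF.
Within {Building, Credits, Dept, Grade, RoomNo, StudentID}: {Grade}⁺ ∩ {Building, Credits, Dept, Grade, RoomNo, StudentID} = {Grade, StudentID}, not the whole set, so Grade --> StudentID violates BCNF; decompose into {Grade, StudentID} and {Building, Credits, Dept, Grade, RoomNo}.
{Grade, StudentID}: every determinant is a superkey — BCNF.
{Building, Credits, Dept, Grade, RoomNo}: every determinant is a superkey — BCNF.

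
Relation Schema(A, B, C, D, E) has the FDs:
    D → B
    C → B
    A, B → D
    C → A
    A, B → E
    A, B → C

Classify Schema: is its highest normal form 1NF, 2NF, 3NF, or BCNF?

3NF

Candidate keys: {A, B}, {A, D}, {C}. Prime attributes: {A, B, C, D}.
D → B: {D}⁺ = {B, D}, which is not all of the attributes, so the left side is not a superkey — BCNF is violated.
But every attribute on its right side ({B}) is prime, and the same holds for every other non-superkey FD, so 3NF still holds.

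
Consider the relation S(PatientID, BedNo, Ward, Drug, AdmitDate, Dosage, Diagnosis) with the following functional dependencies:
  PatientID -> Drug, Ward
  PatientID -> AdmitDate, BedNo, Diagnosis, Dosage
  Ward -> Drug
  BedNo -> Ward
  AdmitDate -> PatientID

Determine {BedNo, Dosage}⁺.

Start with {BedNo, Dosage}.
BedNo -> Ward applies; add {Ward} → now {BedNo, Dosage, Ward}.
Ward -> Drug applies; add {Drug} → now {BedNo, Dosage, Drug, Ward}.
No further FD applies.

{BedNo, Dosage, Drug, Ward}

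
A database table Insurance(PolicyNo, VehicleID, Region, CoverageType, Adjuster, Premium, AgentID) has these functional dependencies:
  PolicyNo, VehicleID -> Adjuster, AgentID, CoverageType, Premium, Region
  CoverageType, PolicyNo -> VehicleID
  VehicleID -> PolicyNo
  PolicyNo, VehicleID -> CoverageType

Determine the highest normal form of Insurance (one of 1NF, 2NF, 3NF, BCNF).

BCNF

Candidate keys: {CoverageType, PolicyNo}, {VehicleID}. Prime attributes: {CoverageType, PolicyNo, VehicleID}.
Every FD has a superkey on the left, so the relation is in BCNF.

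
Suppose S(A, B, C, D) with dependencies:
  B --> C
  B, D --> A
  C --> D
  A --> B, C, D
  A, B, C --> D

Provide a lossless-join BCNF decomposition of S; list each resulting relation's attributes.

{A, B, C}; {C, D}

Candidate keys of the original relation: {A}, {B}.
{A, B, C, D}: {C} determines {C, D} here but is not a superkey — split on C --> D, giving {C, D} and {A, B, C}.
{C, D} is in BCNF.
{A, B, C} is in BCNF.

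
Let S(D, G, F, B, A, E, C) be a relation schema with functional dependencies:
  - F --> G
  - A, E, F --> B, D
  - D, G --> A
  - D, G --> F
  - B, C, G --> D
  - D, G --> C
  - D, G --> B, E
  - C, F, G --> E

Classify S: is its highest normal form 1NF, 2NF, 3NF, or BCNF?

Candidate keys: {A, C, F}, {A, E, F}, {B, C, F}, {B, C, G}, {D, F}, {D, G}. Prime attributes: {A, B, C, D, E, F, G}.
F --> G breaks BCNF: {F}⁺ = {F, G}, so {F} is not a superkey.
Its right-hand attributes {G} are all prime, as are those of every other non-superkey FD — the relation is in 3NF.

3NF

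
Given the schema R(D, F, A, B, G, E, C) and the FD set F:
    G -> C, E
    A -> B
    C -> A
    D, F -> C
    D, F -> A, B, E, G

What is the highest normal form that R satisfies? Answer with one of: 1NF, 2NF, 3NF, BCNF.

Candidate key: {D, F}. Prime attributes: {D, F}.
For G -> C, E we have {G}⁺ = {A, B, C, E, G}; {G} is not a superkey, so BCNF fails.
Because {C, E} are non-prime and the left side of G -> C, E is not a superkey, the relation is not in 3NF.
Checking every proper subset of each key, none determines a non-prime attribute — 2NF is satisfied.

2NF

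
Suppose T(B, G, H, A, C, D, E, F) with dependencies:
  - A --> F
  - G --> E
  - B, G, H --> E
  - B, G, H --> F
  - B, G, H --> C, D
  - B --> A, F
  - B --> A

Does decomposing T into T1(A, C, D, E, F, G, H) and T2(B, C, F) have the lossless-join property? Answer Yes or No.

The shared attributes are {C, F} and {C, F}⁺ = {C, F}.
Neither T1 nor T2 is contained in that closure, so the decomposition is lossy.

No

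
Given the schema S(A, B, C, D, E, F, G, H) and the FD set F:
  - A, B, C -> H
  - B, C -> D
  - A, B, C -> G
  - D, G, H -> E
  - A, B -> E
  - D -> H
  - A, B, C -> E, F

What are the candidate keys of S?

{A, B, C}

No FD produces {A, B, C}, so they must be in every candidate key.
{A, B, C}⁺ = {A, B, C, D, E, F, G, H} — all of the relation — so {A, B, C} is a candidate key.
No smaller or unrelated set reaches every attribute, so there are no other keys.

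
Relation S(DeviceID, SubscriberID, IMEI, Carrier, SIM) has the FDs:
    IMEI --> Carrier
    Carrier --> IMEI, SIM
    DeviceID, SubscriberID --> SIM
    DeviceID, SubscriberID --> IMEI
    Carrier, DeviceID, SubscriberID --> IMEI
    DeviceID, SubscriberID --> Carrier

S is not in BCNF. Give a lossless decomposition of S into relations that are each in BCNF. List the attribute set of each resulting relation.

{Carrier, IMEI, SIM}; {DeviceID, IMEI, SubscriberID}

Candidate key of the original relation: {DeviceID, SubscriberID}.
Within {Carrier, DeviceID, IMEI, SIM, SubscriberID}: {IMEI}⁺ ∩ {Carrier, DeviceID, IMEI, SIM, SubscriberID} = {Carrier, IMEI, SIM}, not the whole set, so IMEI --> Carrier, SIM violates BCNF; decompose into {Carrier, IMEI, SIM} and {DeviceID, IMEI, SubscriberID}.
{Carrier, IMEI, SIM} is in BCNF.
{DeviceID, IMEI, SubscriberID} is in BCNF.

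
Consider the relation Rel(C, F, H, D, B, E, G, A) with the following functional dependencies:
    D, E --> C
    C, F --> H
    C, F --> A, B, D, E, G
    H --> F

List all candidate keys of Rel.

{C, F}, {C, H}, {D, E, F}, {D, E, H}

{C, F}⁺ = {A, B, C, D, E, F, G, H} — all of the relation — so {C, F} is a candidate key.
{C, H}⁺ = {A, B, C, D, E, F, G, H} — all of the relation — so {C, H} is a candidate key.
{D, E, F}⁺ = {A, B, C, D, E, F, G, H} — all of the relation — so {D, E, F} is a candidate key.
{D, E, H}⁺ = {A, B, C, D, E, F, G, H} — all of the relation — so {D, E, H} is a candidate key.
No proper subset of any of these is a key, and no other minimal superkey exists.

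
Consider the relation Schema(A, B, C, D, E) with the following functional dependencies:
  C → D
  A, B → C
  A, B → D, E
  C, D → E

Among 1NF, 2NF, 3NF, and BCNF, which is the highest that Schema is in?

Candidate key: {A, B}. Prime attributes: {A, B}.
For C → D we have {C}⁺ = {C, D, E}; {C} is not a superkey, so BCNF fails.
Because {D} is non-prime and the left side of C → D is not a superkey, the relation is not in 3NF.
No non-prime attribute depends on a proper subset of any candidate key, so 2NF holds.

2NF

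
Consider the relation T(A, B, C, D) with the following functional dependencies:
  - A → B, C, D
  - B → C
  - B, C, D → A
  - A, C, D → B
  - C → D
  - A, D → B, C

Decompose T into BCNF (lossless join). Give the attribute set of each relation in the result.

{A, B, C}; {C, D}

Candidate keys of the original relation: {A}, {B}.
{A, B, C, D}: {C} determines {C, D} here but is not a superkey — split on C → D, giving {C, D} and {A, B, C}.
{C, D}: every determinant is a superkey — BCNF.
{A, B, C}: every determinant is a superkey — BCNF.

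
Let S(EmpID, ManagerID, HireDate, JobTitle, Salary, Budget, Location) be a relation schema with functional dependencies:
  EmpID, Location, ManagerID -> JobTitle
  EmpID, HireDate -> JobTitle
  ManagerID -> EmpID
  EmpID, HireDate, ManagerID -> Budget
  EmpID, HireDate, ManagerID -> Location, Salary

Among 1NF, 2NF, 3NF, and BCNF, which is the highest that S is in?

Candidate key: {HireDate, ManagerID}. Prime attributes: {HireDate, ManagerID}.
EmpID, Location, ManagerID -> JobTitle: {EmpID, Location, ManagerID}⁺ = {EmpID, JobTitle, Location, ManagerID}, which is not all of the attributes, so the left side is not a superkey — BCNF is violated.
Because {JobTitle} is non-prime and the left side of EmpID, Location, ManagerID -> JobTitle is not a superkey, the relation is not in 3NF.
Since {ManagerID} ⊂ {HireDate, ManagerID} and {ManagerID}⁺ ⊇ {EmpID} with {EmpID} non-prime, there is a partial dependency; 2NF fails.

1NF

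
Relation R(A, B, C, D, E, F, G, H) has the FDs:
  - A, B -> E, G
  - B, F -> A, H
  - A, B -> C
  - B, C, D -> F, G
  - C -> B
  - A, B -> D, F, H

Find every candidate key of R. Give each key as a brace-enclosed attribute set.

{A, B}⁺ = {A, B, C, D, E, F, G, H} — all of the relation — so {A, B} is a candidate key.
{A, C}⁺ = {A, B, C, D, E, F, G, H} — all of the relation — so {A, C} is a candidate key.
{B, F}⁺ = {A, B, C, D, E, F, G, H} — all of the relation — so {B, F} is a candidate key.
{C, D}⁺ = {A, B, C, D, E, F, G, H} — all of the relation — so {C, D} is a candidate key.
{C, F}⁺ = {A, B, C, D, E, F, G, H} — all of the relation — so {C, F} is a candidate key.
Any other superkey properly contains one of these, so there are no further candidate keys.

{A, B}, {A, C}, {B, F}, {C, D}, {C, F}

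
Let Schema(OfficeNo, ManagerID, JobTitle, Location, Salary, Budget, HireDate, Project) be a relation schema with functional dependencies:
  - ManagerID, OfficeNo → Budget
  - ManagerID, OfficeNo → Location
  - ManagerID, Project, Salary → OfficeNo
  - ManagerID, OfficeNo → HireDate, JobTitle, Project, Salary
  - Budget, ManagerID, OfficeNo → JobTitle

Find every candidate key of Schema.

{ManagerID} never appears on the right of any FD, so every key must include it.
{ManagerID, OfficeNo} is a candidate key since {ManagerID, OfficeNo}⁺ = {Budget, HireDate, JobTitle, Location, ManagerID, OfficeNo, Project, Salary} covers every attribute.
{ManagerID, Project, Salary} is a candidate key since {ManagerID, Project, Salary}⁺ = {Budget, HireDate, JobTitle, Location, ManagerID, OfficeNo, Project, Salary} covers every attribute.
Any other superkey properly contains one of these, so there are no further candidate keys.

{ManagerID, OfficeNo}, {ManagerID, Project, Salary}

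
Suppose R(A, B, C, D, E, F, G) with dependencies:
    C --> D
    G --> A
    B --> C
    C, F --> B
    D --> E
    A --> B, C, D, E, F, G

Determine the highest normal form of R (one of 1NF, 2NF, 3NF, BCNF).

2NF

Candidate keys: {A}, {G}. Prime attributes: {A, G}.
C --> D: {C}⁺ = {C, D, E}, which is not all of the attributes, so the left side is not a superkey — BCNF is violated.
Because {D} is non-prime and the left side of C --> D is not a superkey, the relation is not in 3NF.
With only single-attribute keys there can be no partial dependency, so 2NF holds.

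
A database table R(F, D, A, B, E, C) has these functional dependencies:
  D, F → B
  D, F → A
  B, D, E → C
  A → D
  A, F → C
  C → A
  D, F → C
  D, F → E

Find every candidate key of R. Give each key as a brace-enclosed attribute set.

{A, F}, {C, F}, {D, F}

Attributes never on any right-hand side: {F} — every candidate key must contain it.
Closure of {A, F} is {A, B, C, D, E, F}, the whole schema; {A, F} is a candidate key.
Closure of {C, F} is {A, B, C, D, E, F}, the whole schema; {C, F} is a candidate key.
Closure of {D, F} is {A, B, C, D, E, F}, the whole schema; {D, F} is a candidate key.
No proper subset of any of these is a key, and no other minimal superkey exists.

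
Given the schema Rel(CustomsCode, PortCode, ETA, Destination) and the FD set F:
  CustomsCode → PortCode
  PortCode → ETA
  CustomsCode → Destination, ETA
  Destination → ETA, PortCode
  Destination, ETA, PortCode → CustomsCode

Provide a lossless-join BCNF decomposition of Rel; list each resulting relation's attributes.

{CustomsCode, Destination, PortCode}; {ETA, PortCode}

Candidate keys of the original relation: {CustomsCode}, {Destination}.
In {CustomsCode, Destination, ETA, PortCode}, {PortCode} is not a superkey ({PortCode}⁺ restricted to this set is {ETA, PortCode}), so split on PortCode → ETA into {ETA, PortCode} and {CustomsCode, Destination, PortCode}.
{ETA, PortCode}: every determinant is a superkey — BCNF.
{CustomsCode, Destination, PortCode}: every determinant is a superkey — BCNF.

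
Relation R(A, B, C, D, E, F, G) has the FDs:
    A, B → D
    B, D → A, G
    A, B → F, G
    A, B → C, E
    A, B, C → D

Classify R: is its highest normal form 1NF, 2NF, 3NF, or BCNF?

BCNF

Candidate keys: {A, B}, {B, D}. Prime attributes: {A, B, D}.
Every FD has a superkey on the left, so the relation is in BCNF.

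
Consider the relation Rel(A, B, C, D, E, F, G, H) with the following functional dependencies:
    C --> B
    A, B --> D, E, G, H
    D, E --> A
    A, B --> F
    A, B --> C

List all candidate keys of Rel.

{A, B}, {A, C}, {B, D, E}, {C, D, E}

{A, B}⁺ = {A, B, C, D, E, F, G, H} — all of the relation — so {A, B} is a candidate key.
{A, C}⁺ = {A, B, C, D, E, F, G, H} — all of the relation — so {A, C} is a candidate key.
{B, D, E}⁺ = {A, B, C, D, E, F, G, H} — all of the relation — so {B, D, E} is a candidate key.
{C, D, E}⁺ = {A, B, C, D, E, F, G, H} — all of the relation — so {C, D, E} is a candidate key.
These are minimal and exhaustive — every other superkey contains one of them.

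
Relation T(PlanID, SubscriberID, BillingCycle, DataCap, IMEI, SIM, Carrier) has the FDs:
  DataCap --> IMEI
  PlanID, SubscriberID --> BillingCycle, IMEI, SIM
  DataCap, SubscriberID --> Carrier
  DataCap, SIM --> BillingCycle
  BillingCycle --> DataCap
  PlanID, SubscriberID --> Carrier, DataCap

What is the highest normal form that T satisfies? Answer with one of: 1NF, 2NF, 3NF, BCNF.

2NF

Candidate key: {PlanID, SubscriberID}. Prime attributes: {PlanID, SubscriberID}.
DataCap --> IMEI: {DataCap}⁺ = {DataCap, IMEI}, which is not all of the attributes, so the left side is not a superkey — BCNF is violated.
DataCap --> IMEI determines the non-prime attribute {IMEI} from a non-superkey — 3NF is violated.
No non-prime attribute depends on a proper subset of any candidate key, so 2NF holds.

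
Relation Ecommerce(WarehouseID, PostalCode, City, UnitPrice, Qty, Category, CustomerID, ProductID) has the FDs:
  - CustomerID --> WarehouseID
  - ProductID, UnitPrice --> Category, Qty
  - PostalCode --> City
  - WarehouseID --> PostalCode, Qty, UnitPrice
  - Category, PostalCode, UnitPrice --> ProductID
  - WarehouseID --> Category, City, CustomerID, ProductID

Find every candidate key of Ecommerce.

Closure of {CustomerID} is {Category, City, CustomerID, PostalCode, ProductID, Qty, UnitPrice, WarehouseID}, the whole schema; {CustomerID} is a candidate key.
Closure of {WarehouseID} is {Category, City, CustomerID, PostalCode, ProductID, Qty, UnitPrice, WarehouseID}, the whole schema; {WarehouseID} is a candidate key.
No proper subset of any of these is a key, and no other minimal superkey exists.

{CustomerID}, {WarehouseID}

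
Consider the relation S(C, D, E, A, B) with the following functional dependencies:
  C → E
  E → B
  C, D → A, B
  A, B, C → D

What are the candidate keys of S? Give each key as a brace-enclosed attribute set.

{A, C}, {C, D}

Attributes never on any right-hand side: {C} — every candidate key must contain it.
{A, C} is a candidate key since {A, C}⁺ = {A, B, C, D, E} covers every attribute.
{C, D} is a candidate key since {C, D}⁺ = {A, B, C, D, E} covers every attribute.
These are minimal and exhaustive — every other superkey contains one of them.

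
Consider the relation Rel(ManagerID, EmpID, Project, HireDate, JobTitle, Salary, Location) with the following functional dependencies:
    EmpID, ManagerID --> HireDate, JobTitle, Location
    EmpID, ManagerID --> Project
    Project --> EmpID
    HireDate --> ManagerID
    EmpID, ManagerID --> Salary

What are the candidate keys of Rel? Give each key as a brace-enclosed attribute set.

Closure of {EmpID, HireDate} is {EmpID, HireDate, JobTitle, Location, ManagerID, Project, Salary}, the whole schema; {EmpID, HireDate} is a candidate key.
Closure of {EmpID, ManagerID} is {EmpID, HireDate, JobTitle, Location, ManagerID, Project, Salary}, the whole schema; {EmpID, ManagerID} is a candidate key.
Closure of {HireDate, Project} is {EmpID, HireDate, JobTitle, Location, ManagerID, Project, Salary}, the whole schema; {HireDate, Project} is a candidate key.
Closure of {ManagerID, Project} is {EmpID, HireDate, JobTitle, Location, ManagerID, Project, Salary}, the whole schema; {ManagerID, Project} is a candidate key.
These are minimal and exhaustive — every other superkey contains one of them.

{EmpID, HireDate}, {EmpID, ManagerID}, {HireDate, Project}, {ManagerID, Project}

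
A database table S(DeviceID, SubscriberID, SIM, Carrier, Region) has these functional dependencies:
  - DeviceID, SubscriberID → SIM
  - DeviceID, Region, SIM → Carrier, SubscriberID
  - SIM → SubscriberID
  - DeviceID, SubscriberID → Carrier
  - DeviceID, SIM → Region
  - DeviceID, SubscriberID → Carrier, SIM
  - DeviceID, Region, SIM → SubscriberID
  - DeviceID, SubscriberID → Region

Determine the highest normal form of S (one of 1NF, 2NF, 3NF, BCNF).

Candidate keys: {DeviceID, SIM}, {DeviceID, SubscriberID}. Prime attributes: {DeviceID, SIM, SubscriberID}.
SIM → SubscriberID: {SIM}⁺ = {SIM, SubscriberID}, which is not all of the attributes, so the left side is not a superkey — BCNF is violated.
But every attribute on its right side ({SubscriberID}) is prime, and the same holds for every other non-superkey FD, so 3NF still holds.

3NF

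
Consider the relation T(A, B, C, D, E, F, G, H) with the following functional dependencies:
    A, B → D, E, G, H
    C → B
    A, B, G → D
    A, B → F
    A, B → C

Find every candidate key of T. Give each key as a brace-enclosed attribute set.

No FD produces {A}, so it must be in every candidate key.
Closure of {A, B} is {A, B, C, D, E, F, G, H}, the whole schema; {A, B} is a candidate key.
Closure of {A, C} is {A, B, C, D, E, F, G, H}, the whole schema; {A, C} is a candidate key.
Any other superkey properly contains one of these, so there are no further candidate keys.

{A, B}, {A, C}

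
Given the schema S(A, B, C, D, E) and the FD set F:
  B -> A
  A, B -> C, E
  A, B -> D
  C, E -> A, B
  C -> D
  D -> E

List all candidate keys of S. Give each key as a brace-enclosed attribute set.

{B}⁺ = {A, B, C, D, E}, which is every attribute, so {B} is a candidate key.
{C}⁺ = {A, B, C, D, E}, which is every attribute, so {C} is a candidate key.
No proper subset of any of these is a key, and no other minimal superkey exists.

{B}, {C}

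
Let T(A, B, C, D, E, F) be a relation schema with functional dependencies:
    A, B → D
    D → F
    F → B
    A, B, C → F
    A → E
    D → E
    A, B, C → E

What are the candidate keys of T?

{A, B, C}, {A, C, D}, {A, C, F}

No FD produces {A, C}, so they must be in every candidate key.
{A, B, C}⁺ = {A, B, C, D, E, F} — all of the relation — so {A, B, C} is a candidate key.
{A, C, D}⁺ = {A, B, C, D, E, F} — all of the relation — so {A, C, D} is a candidate key.
{A, C, F}⁺ = {A, B, C, D, E, F} — all of the relation — so {A, C, F} is a candidate key.
Any other superkey properly contains one of these, so there are no further candidate keys.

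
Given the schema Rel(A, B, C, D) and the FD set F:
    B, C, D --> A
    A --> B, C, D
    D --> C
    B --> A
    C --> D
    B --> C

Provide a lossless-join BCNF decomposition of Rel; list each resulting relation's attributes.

{A, B, D}; {C, D}

Candidate keys of the original relation: {A}, {B}.
{A, B, C, D}: {D} determines {C, D} here but is not a superkey — split on D --> C, giving {C, D} and {A, B, D}.
{C, D}: every determinant is a superkey — BCNF.
{A, B, D}: every determinant is a superkey — BCNF.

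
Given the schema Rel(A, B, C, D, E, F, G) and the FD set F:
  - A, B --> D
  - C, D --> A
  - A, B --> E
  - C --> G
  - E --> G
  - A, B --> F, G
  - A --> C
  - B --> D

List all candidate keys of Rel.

{A, B}, {B, C}

No FD produces {B}, so it must be in every candidate key.
{A, B}⁺ = {A, B, C, D, E, F, G} — all of the relation — so {A, B} is a candidate key.
{B, C}⁺ = {A, B, C, D, E, F, G} — all of the relation — so {B, C} is a candidate key.
No proper subset of any of these is a key, and no other minimal superkey exists.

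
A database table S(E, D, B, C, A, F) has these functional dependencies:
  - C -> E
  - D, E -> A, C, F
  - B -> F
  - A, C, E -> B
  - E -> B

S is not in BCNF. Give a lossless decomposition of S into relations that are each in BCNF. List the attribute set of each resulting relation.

{A, C, D}; {B, E}; {B, F}; {C, E}

Candidate keys of the original relation: {C, D}, {D, E}.
{A, B, C, D, E, F}: {C} determines {B, C, E, F} here but is not a superkey — split on C -> B, E, F, giving {B, C, E, F} and {A, C, D}.
{B, C, E, F}: {B} determines {B, F} here but is not a superkey — split on B -> F, giving {B, F} and {B, C, E}.
{B, F} has no BCNF violation.
{B, C, E}: {E} determines {B, E} here but is not a superkey — split on E -> B, giving {B, E} and {C, E}.
{B, E} has no BCNF violation.
{C, E} has no BCNF violation.
{A, C, D} has no BCNF violation.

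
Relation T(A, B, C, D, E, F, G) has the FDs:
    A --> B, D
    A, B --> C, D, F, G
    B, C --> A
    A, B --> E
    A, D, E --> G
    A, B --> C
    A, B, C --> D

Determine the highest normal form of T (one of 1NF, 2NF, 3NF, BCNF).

Candidate keys: {A}, {B, C}. Prime attributes: {A, B, C}.
Every FD has a superkey on the left, so the relation is in BCNF.

BCNF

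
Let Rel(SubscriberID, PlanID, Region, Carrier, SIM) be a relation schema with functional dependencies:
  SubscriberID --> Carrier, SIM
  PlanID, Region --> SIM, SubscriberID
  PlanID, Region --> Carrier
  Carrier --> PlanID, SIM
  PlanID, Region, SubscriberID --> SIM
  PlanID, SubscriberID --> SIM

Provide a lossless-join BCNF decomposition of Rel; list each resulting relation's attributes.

{Carrier, PlanID, SIM}; {Carrier, SubscriberID}; {Region, SubscriberID}

Candidate keys of the original relation: {Carrier, Region}, {PlanID, Region}, {Region, SubscriberID}.
In {Carrier, PlanID, Region, SIM, SubscriberID}, {SubscriberID} is not a superkey ({SubscriberID}⁺ restricted to this set is {Carrier, PlanID, SIM, SubscriberID}), so split on SubscriberID --> Carrier, PlanID, SIM into {Carrier, PlanID, SIM, SubscriberID} and {Region, SubscriberID}.
In {Carrier, PlanID, SIM, SubscriberID}, {Carrier} is not a superkey ({Carrier}⁺ restricted to this set is {Carrier, PlanID, SIM}), so split on Carrier --> PlanID, SIM into {Carrier, PlanID, SIM} and {Carrier, SubscriberID}.
{Carrier, PlanID, SIM}: every determinant is a superkey — BCNF.
{Carrier, SubscriberID}: every determinant is a superkey — BCNF.
{Region, SubscriberID}: every determinant is a superkey — BCNF.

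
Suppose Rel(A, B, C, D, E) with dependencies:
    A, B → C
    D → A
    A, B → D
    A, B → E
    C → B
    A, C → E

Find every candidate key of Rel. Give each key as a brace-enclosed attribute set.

{A, B}, {A, C}, {B, D}, {C, D}

{A, B} is a candidate key since {A, B}⁺ = {A, B, C, D, E} covers every attribute.
{A, C} is a candidate key since {A, C}⁺ = {A, B, C, D, E} covers every attribute.
{B, D} is a candidate key since {B, D}⁺ = {A, B, C, D, E} covers every attribute.
{C, D} is a candidate key since {C, D}⁺ = {A, B, C, D, E} covers every attribute.
Any other superkey properly contains one of these, so there are no further candidate keys.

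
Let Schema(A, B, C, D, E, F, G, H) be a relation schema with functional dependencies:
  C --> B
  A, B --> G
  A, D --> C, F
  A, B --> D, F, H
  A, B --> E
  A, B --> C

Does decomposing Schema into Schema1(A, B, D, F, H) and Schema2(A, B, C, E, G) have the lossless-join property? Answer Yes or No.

Yes

Common attributes: {A, B}; their closure is {A, B, C, D, E, F, G, H}.
Since Schema1 ⊆ {A, B, C, D, E, F, G, H}, the intersection is a superkey of Schema1; the decomposition is lossless.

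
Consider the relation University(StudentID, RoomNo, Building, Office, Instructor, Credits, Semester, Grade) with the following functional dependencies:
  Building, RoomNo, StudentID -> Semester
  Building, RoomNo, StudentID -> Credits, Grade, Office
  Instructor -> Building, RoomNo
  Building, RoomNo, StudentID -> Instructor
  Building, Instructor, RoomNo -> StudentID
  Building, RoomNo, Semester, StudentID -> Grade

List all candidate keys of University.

{Building, RoomNo, StudentID}, {Instructor}

{Instructor}⁺ = {Building, Credits, Grade, Instructor, Office, RoomNo, Semester, StudentID}, which is every attribute, so {Instructor} is a candidate key.
{Building, RoomNo, StudentID}⁺ = {Building, Credits, Grade, Instructor, Office, RoomNo, Semester, StudentID}, which is every attribute, so {Building, RoomNo, StudentID} is a candidate key.
Any other superkey properly contains one of these, so there are no further candidate keys.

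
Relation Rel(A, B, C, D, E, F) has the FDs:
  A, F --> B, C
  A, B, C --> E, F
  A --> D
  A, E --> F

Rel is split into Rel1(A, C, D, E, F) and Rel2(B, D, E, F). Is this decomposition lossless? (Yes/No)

Common attributes: {D, E, F}; their closure is {D, E, F}.
Rel1 ⊄ {D, E, F} and Rel2 ⊄ {D, E, F}, so the split is lossy.

No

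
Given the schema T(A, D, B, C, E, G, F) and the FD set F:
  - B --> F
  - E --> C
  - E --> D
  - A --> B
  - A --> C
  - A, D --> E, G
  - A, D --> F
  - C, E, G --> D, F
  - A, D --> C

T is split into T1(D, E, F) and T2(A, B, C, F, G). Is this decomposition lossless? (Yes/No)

No

T1 ∩ T2 = {F}; its closure under F is {F}.
T1 ⊄ {F} and T2 ⊄ {F}, so the split is lossy.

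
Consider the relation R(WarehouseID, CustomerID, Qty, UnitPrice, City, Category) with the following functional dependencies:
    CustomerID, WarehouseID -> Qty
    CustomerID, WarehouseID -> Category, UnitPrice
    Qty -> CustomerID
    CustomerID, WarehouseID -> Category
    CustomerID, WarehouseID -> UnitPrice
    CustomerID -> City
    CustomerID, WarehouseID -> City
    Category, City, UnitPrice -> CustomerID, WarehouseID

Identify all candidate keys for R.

{Category, City, UnitPrice}, {Category, CustomerID, UnitPrice}, {Category, Qty, UnitPrice}, {CustomerID, WarehouseID}, {Qty, WarehouseID}

Closure of {CustomerID, WarehouseID} is {Category, City, CustomerID, Qty, UnitPrice, WarehouseID}, the whole schema; {CustomerID, WarehouseID} is a candidate key.
Closure of {Qty, WarehouseID} is {Category, City, CustomerID, Qty, UnitPrice, WarehouseID}, the whole schema; {Qty, WarehouseID} is a candidate key.
Closure of {Category, City, UnitPrice} is {Category, City, CustomerID, Qty, UnitPrice, WarehouseID}, the whole schema; {Category, City, UnitPrice} is a candidate key.
Closure of {Category, CustomerID, UnitPrice} is {Category, City, CustomerID, Qty, UnitPrice, WarehouseID}, the whole schema; {Category, CustomerID, UnitPrice} is a candidate key.
Closure of {Category, Qty, UnitPrice} is {Category, City, CustomerID, Qty, UnitPrice, WarehouseID}, the whole schema; {Category, Qty, UnitPrice} is a candidate key.
Any other superkey properly contains one of these, so there are no further candidate keys.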